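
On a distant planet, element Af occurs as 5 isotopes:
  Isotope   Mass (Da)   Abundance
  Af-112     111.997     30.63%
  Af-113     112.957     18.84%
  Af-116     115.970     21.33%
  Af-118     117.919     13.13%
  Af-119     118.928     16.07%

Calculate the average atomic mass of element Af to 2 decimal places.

Ar = Σ fᵢ·mᵢ = 0.3063 × 111.997 + 0.1884 × 112.957 + 0.2133 × 115.970 + 0.1313 × 117.919 + 0.1607 × 118.928
= 34.3047 + 21.2811 + 24.7364 + 15.4828 + 19.1117 = 114.9167 Da

114.92 Da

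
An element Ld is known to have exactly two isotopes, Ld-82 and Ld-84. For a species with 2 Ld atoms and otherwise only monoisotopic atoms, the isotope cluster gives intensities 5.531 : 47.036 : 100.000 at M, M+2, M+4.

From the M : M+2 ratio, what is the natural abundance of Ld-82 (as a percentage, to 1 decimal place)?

19.0%

Write p for the Ld-82 fraction. I(M+2)/I(M) = [C(2,1)·p^1·(1−p)] / p^2 = 2·(1−p)/p = 47.036/5.531 = 8.5041
(1−p)/p = 8.5041/2 = 4.2520  ⇒  p = 1/(1 + 4.2520) = 0.1904
Ld-82: 19.0%, Ld-84: 81.0%.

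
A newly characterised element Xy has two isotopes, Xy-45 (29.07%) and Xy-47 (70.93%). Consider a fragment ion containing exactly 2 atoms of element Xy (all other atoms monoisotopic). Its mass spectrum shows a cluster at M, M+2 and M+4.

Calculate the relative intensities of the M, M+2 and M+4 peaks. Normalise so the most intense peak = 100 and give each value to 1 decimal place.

Expanding (0.2907 + 0.7093)^2:
P(M) = 0.2907^2 = 0.084506
P(M+2) = 2 × 0.2907^1 × 0.7093^1 = 0.412387
P(M+4) = 0.7093^2 = 0.503106
The M+4 peak is largest (0.503106); scaling to 100 gives 16.8 : 82.0 : 100.0.

16.8 : 82.0 : 100.0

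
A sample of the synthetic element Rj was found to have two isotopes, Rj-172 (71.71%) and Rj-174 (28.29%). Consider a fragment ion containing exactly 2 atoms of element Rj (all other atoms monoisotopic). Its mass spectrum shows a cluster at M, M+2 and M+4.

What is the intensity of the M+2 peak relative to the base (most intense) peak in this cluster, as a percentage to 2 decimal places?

Term probabilities: M 0.5142, M+2 0.4057, M+4 0.0800. Base peak = M.
P(M) = C(2,0) × 0.7171^2 × 0.2829^0 = 1 × 0.51423241 × 1.0000 = 0.514232 (base)
P(M+2) = C(2,1) × 0.7171^1 × 0.2829^1 = 2 × 0.7171 × 0.2829 = 0.405735
Relative intensity = 0.405735 / 0.514232 × 100 = 78.90

78.90%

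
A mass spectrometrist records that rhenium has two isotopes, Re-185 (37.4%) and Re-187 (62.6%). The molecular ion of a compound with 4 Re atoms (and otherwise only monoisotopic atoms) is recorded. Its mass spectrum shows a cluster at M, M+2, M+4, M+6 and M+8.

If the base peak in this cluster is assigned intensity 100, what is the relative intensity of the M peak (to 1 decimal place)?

5.3

(0.374 + 0.626)^4 gives M 0.0196, M+2 0.1310, M+4 0.3289, M+6 0.3670, M+8 0.1536; the largest is M+6.
P(M+6) = C(4,3) × 0.374^1 × 0.626^3 = 4 × 0.3740 × 0.24531438 = 0.366990 (base)
P(M) = C(4,0) × 0.374^4 × 0.626^0 = 1 × 0.0195653 × 1.0000 = 0.019565
Relative intensity = 0.019565 / 0.366990 × 100 = 5.3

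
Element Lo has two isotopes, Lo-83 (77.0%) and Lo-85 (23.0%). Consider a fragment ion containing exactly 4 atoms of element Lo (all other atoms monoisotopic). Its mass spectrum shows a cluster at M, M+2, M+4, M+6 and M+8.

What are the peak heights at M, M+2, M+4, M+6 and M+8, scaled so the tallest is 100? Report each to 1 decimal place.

83.7 : 100.0 : 44.8 : 8.9 : 0.7

The 4 Lo atoms are independent, so intensities follow the terms of (0.770 + 0.230)^4.
P(M) = 0.770^4 = 0.351530
P(M+2) = 4 × 0.770^3 × 0.230^1 = 0.420010
P(M+4) = 6 × 0.770^2 × 0.230^2 = 0.188186
P(M+6) = 4 × 0.770^1 × 0.230^3 = 0.037474
P(M+8) = 0.230^4 = 0.002798
The M+2 peak is largest (0.420010); scaling to 100 gives 83.7 : 100.0 : 44.8 : 8.9 : 0.7.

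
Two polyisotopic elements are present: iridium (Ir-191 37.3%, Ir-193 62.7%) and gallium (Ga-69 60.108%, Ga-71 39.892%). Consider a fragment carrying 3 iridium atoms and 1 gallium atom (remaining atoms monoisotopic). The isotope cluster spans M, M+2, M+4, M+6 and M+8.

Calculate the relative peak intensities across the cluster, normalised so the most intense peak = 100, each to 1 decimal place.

8.5 : 48.3 : 100.0 : 87.8 : 26.7

Iridium pattern (n=3): 0.05189512 : 0.26170165 : 0.43991135 : 0.24649188
Gallium pattern (n=1): 0.60108 : 0.39892
Convolve the two distributions (both contribute in 2-u steps):
  M: 0.05189512×0.60108 = 0.031193
  M+2: 0.05189512×0.39892 + 0.26170165×0.60108 = 0.178006
  M+4: 0.26170165×0.39892 + 0.43991135×0.60108 = 0.368820
  M+6: 0.43991135×0.39892 + 0.24649188×0.60108 = 0.323651
  M+8: 0.24649188×0.39892 = 0.098331
Scale to base peak (0.368820) = 100: 8.5 : 48.3 : 100.0 : 87.8 : 26.7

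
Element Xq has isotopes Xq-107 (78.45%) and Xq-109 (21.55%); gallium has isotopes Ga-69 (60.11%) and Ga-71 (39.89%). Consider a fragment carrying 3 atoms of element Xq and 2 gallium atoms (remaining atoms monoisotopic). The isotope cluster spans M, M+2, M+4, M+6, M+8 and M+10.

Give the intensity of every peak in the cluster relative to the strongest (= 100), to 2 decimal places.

46.48 : 100.00 : 81.83 : 31.80 : 5.91 : 0.42

Element Xq pattern (n=3): 0.48281288 : 0.39788212 : 0.10929713 : 0.01000787
Gallium pattern (n=2): 0.36132121 : 0.47955758 : 0.15912121
Convolve the two distributions (both contribute in 2-u steps):
  M: 0.48281288×0.36132121 = 0.174451
  M+2: 0.48281288×0.47955758 + 0.39788212×0.36132121 = 0.375300
  M+4: 0.48281288×0.15912121 + 0.39788212×0.47955758 + 0.10929713×0.36132121 = 0.307125
  M+6: 0.39788212×0.15912121 + 0.10929713×0.47955758 + 0.01000787×0.36132121 = 0.119342
  M+8: 0.10929713×0.15912121 + 0.01000787×0.47955758 = 0.022191
  M+10: 0.01000787×0.15912121 = 0.001592
Scale to base peak (0.375300) = 100: 46.48 : 100.00 : 81.83 : 31.80 : 5.91 : 0.42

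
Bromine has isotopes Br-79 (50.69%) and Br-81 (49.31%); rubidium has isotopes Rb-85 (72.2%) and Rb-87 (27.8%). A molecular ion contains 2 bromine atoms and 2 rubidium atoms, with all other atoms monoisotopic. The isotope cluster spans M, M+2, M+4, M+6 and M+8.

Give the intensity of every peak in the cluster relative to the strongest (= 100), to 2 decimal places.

36.82 : 100.00 : 95.48 : 37.46 : 5.17

Bromine pattern (n=2): 0.25694761 : 0.49990478 : 0.24314761
Rubidium pattern (n=2): 0.521284 : 0.401432 : 0.077284
Convolve the two distributions (both contribute in 2-u steps):
  M: 0.25694761×0.521284 = 0.133943
  M+2: 0.25694761×0.401432 + 0.49990478×0.521284 = 0.363739
  M+4: 0.25694761×0.077284 + 0.49990478×0.401432 + 0.24314761×0.521284 = 0.347285
  M+6: 0.49990478×0.077284 + 0.24314761×0.401432 = 0.136242
  M+8: 0.24314761×0.077284 = 0.018791
Scale to base peak (0.363739) = 100: 36.82 : 100.00 : 95.48 : 37.46 : 5.17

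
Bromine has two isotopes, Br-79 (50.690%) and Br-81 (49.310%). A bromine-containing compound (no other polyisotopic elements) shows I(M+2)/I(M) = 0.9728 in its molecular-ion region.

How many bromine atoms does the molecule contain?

For n independent Br atoms, I(M+2)/I(M) = n · (abundance Br-81) / (abundance Br-79) = n · 0.49310/0.50690.
n = 0.9728 × 0.50690/0.49310 = 1.00 ≈ 1

1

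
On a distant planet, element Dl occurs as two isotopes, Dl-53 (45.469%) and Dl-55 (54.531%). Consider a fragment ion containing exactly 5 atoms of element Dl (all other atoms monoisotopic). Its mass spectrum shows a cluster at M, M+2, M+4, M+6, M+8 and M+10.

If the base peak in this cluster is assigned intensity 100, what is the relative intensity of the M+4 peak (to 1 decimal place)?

Binomial terms of (0.45469 + 0.54531)^5: M 0.0194, M+2 0.1165, M+4 0.2795, M+6 0.3352, M+8 0.2010, M+10 0.0482 → M+6 is the base peak.
P(M+6) = C(5,3) × 0.45469^2 × 0.54531^3 = 10 × 0.206743 × 0.16215502 = 0.335244 (base)
P(M+4) = C(5,2) × 0.45469^3 × 0.54531^2 = 10 × 0.09400397 × 0.297363 = 0.279533
Relative intensity = 0.279533 / 0.335244 × 100 = 83.4

83.4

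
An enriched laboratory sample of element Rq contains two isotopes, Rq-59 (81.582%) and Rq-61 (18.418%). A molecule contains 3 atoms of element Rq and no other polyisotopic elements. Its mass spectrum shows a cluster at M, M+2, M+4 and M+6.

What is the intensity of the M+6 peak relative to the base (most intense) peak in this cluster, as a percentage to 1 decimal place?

Term probabilities: M 0.5430, M+2 0.3677, M+4 0.0830, M+6 0.0062. Base peak = M.
P(M) = C(3,0) × 0.81582^3 × 0.18418^0 = 1 × 0.54297901 × 1.0000 = 0.542979 (base)
P(M+6) = C(3,3) × 0.81582^0 × 0.18418^3 = 1 × 1.0000 × 0.0062478 = 0.006248
Relative intensity = 0.006248 / 0.542979 × 100 = 1.2

1.2%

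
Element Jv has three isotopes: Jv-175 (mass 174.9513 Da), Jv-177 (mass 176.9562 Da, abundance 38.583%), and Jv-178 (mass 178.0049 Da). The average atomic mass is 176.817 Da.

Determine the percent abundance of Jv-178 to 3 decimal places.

The remaining 61.417% is split between Jv-175 (fraction x) and Jv-178 (fraction 0.61417 − x).
Substituting: 174.9513x + 178.0049(0.61417 − x) = 108.541989354
(174.9513 − 178.0049)x = -0.783280079  ⇒  x = 0.25651, y = 0.35766
Jv-175: 25.651%, Jv-178: 35.766%.

35.766%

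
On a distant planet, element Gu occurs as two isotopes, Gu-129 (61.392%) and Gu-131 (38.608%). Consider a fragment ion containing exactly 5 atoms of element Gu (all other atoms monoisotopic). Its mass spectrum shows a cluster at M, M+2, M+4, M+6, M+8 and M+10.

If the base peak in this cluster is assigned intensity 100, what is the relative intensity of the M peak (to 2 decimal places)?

(0.61392 + 0.38608)^5 gives M 0.0872, M+2 0.2742, M+4 0.3449, M+6 0.2169, M+8 0.0682, M+10 0.0086; the largest is M+4.
P(M+4) = C(5,2) × 0.61392^3 × 0.38608^2 = 10 × 0.23138508 × 0.14905777 = 0.344897 (base)
P(M) = C(5,0) × 0.61392^5 × 0.38608^0 = 1 × 0.08720852 × 1.0000 = 0.087209
Relative intensity = 0.087209 / 0.344897 × 100 = 25.29

25.29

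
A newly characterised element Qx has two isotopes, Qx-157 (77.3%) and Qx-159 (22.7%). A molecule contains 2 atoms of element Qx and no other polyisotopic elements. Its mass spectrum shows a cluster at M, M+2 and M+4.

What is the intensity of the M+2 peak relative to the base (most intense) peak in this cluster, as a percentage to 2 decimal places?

58.73%

(0.773 + 0.227)^2 gives M 0.5975, M+2 0.3509, M+4 0.0515; the largest is M.
P(M) = C(2,0) × 0.773^2 × 0.227^0 = 1 × 0.597529 × 1.0000 = 0.597529 (base)
P(M+2) = C(2,1) × 0.773^1 × 0.227^1 = 2 × 0.7730 × 0.2270 = 0.350942
Relative intensity = 0.350942 / 0.597529 × 100 = 58.73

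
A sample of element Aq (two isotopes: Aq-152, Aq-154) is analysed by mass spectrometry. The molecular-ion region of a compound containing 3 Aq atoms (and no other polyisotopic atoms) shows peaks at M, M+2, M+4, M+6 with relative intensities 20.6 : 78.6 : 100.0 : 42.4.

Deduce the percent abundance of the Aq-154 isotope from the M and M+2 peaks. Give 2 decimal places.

Let p = fractional abundance of Aq-152. I(M+2)/I(M) = [C(3,1)·p^2·(1−p)] / p^3 = 3·(1−p)/p = 78.6/20.6 = 3.8155
(1−p)/p = 3.8155/3 = 1.2718  ⇒  p = 1/(1 + 1.2718) = 0.4402
Aq-152: 44.02%, Aq-154: 55.98%.

55.98%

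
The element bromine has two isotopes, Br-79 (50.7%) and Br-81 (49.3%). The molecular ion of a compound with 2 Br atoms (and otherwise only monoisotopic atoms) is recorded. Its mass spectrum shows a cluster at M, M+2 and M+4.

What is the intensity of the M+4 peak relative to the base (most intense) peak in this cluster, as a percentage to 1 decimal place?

Term probabilities: M 0.2570, M+2 0.4999, M+4 0.2430. Base peak = M+2.
P(M+2) = C(2,1) × 0.507^1 × 0.493^1 = 2 × 0.5070 × 0.4930 = 0.499902 (base)
P(M+4) = C(2,2) × 0.507^0 × 0.493^2 = 1 × 1.0000 × 0.243049 = 0.243049
Relative intensity = 0.243049 / 0.499902 × 100 = 48.6

48.6%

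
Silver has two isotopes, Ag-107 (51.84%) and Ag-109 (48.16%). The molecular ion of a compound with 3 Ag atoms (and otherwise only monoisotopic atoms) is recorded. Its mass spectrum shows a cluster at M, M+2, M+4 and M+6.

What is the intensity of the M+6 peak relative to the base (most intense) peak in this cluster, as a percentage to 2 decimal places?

28.77%

Term probabilities: M 0.1393, M+2 0.3883, M+4 0.3607, M+6 0.1117. Base peak = M+2.
P(M+2) = C(3,1) × 0.5184^2 × 0.4816^1 = 3 × 0.26873856 × 0.4816 = 0.388273 (base)
P(M+6) = C(3,3) × 0.5184^0 × 0.4816^3 = 1 × 1.0000 × 0.11170161 = 0.111702
Relative intensity = 0.111702 / 0.388273 × 100 = 28.77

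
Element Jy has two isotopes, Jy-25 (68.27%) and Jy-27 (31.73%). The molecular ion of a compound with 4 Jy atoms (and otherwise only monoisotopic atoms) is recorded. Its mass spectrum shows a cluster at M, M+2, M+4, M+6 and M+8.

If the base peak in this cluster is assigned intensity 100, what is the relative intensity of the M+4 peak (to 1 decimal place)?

69.7

(0.6827 + 0.3173)^4 gives M 0.2172, M+2 0.4038, M+4 0.2815, M+6 0.0872, M+8 0.0101; the largest is M+2.
P(M+2) = C(4,1) × 0.6827^3 × 0.3173^1 = 4 × 0.31819233 × 0.3173 = 0.403850 (base)
P(M+4) = C(4,2) × 0.6827^2 × 0.3173^2 = 6 × 0.46607929 × 0.10067929 = 0.281547
Relative intensity = 0.281547 / 0.403850 × 100 = 69.7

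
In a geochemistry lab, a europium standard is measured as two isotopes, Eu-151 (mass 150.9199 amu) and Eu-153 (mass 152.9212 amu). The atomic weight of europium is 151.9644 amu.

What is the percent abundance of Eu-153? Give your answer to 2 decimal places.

Writing the weighted mean with unknown fraction x of Eu-151:
150.9199·x + 152.9212·(1 − x) = 151.9644
(150.9199 − 152.9212)·x = 151.9644 − 152.9212
x = -0.9568 / -2.0013 = 0.47809 → 47.81% Eu-151, 52.19% Eu-153.

52.19%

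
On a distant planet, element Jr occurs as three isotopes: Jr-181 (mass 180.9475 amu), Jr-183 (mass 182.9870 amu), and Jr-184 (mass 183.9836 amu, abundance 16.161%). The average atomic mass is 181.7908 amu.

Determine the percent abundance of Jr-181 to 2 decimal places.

Let x and y be the fractions of Jr-181 and Jr-183. Then x + y = 1 − 0.16161 = 0.83839 and 180.9475x + 182.9870y = 181.7908 − 0.16161×183.9836 = 152.057210404.
Substituting: 180.9475x + 182.9870(0.83839 − x) = 152.057210404
(180.9475 − 182.9870)x = -1.357260526  ⇒  x = 0.66549, y = 0.17290
Jr-181: 66.55%, Jr-183: 17.29%.

66.55%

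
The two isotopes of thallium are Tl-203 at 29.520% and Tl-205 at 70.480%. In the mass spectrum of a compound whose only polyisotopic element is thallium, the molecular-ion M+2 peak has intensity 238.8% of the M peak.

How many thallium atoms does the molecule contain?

1

For n independent Tl atoms, I(M+2)/I(M) = n · (abundance Tl-205) / (abundance Tl-203) = n · 0.70480/0.29520.
n = 2.388 × 0.29520/0.70480 = 1.00 ≈ 1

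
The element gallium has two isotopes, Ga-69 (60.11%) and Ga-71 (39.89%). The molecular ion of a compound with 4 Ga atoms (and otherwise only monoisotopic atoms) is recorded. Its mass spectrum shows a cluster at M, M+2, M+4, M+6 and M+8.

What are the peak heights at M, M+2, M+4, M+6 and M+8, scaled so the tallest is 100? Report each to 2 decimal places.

Expanding (0.6011 + 0.3989)^4:
P(M) = 0.6011^4 = 0.130553
P(M+2) = 4 × 0.6011^3 × 0.3989^1 = 0.346549
P(M+4) = 6 × 0.6011^2 × 0.3989^2 = 0.344963
P(M+6) = 4 × 0.6011^1 × 0.3989^3 = 0.152616
P(M+8) = 0.3989^4 = 0.025320
The M+2 peak is largest (0.346549); scaling to 100 gives 37.67 : 100.00 : 99.54 : 44.04 : 7.31.

37.67 : 100.00 : 99.54 : 44.04 : 7.31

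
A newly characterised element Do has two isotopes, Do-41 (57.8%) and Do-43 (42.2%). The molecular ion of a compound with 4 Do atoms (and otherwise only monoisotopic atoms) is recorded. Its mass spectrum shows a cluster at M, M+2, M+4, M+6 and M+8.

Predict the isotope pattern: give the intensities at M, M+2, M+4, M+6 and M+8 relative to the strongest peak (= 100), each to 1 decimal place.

Each Do atom is independently Do-41 (p = 0.578) or Do-43 (q = 0.422); the cluster is the binomial expansion (p + q)^4.
P(M) = 0.578^4 = 0.111612
P(M+2) = 4 × 0.578^3 × 0.422^1 = 0.325954
P(M+4) = 6 × 0.578^2 × 0.422^2 = 0.356970
P(M+6) = 4 × 0.578^1 × 0.422^3 = 0.173750
P(M+8) = 0.422^4 = 0.031714
The M+4 peak is largest (0.356970); scaling to 100 gives 31.3 : 91.3 : 100.0 : 48.7 : 8.9.

31.3 : 91.3 : 100.0 : 48.7 : 8.9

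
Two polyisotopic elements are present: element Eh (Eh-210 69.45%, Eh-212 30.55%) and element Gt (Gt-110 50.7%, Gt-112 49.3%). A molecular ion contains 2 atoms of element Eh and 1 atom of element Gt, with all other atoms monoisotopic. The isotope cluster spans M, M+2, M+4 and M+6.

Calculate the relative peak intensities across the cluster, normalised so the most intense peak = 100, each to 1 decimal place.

54.0 : 100.0 : 56.6 : 10.2

Element Eh pattern (n=2): 0.48233025 : 0.4243395 : 0.09333025
Element Gt pattern (n=1): 0.5070 : 0.4930
Convolve the two distributions (both contribute in 2-u steps):
  M: 0.48233025×0.5070 = 0.244541
  M+2: 0.48233025×0.4930 + 0.4243395×0.5070 = 0.452929
  M+4: 0.4243395×0.4930 + 0.09333025×0.5070 = 0.256518
  M+6: 0.09333025×0.4930 = 0.046012
Scale to base peak (0.452929) = 100: 54.0 : 100.0 : 56.6 : 10.2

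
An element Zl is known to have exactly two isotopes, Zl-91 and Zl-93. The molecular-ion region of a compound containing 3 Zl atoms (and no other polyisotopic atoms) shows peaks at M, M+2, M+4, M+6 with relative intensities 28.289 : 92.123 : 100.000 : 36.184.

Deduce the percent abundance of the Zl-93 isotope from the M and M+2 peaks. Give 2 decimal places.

52.05%

Let p = fractional abundance of Zl-91. I(M+2)/I(M) = [C(3,1)·p^2·(1−p)] / p^3 = 3·(1−p)/p = 92.123/28.289 = 3.2565
(1−p)/p = 3.2565/3 = 1.0855  ⇒  p = 1/(1 + 1.0855) = 0.4795
Zl-91: 47.95%, Zl-93: 52.05%.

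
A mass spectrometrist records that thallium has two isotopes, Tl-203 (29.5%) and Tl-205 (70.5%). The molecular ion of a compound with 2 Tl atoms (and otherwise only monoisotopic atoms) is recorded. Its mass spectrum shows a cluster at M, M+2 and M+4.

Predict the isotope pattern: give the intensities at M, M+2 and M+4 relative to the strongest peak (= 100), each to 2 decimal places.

17.51 : 83.69 : 100.00

The 2 Tl atoms are independent, so intensities follow the terms of (0.295 + 0.705)^2.
P(M) = 0.295^2 = 0.087025
P(M+2) = 2 × 0.295^1 × 0.705^1 = 0.415950
P(M+4) = 0.705^2 = 0.497025
The M+4 peak is largest (0.497025); scaling to 100 gives 17.51 : 83.69 : 100.00.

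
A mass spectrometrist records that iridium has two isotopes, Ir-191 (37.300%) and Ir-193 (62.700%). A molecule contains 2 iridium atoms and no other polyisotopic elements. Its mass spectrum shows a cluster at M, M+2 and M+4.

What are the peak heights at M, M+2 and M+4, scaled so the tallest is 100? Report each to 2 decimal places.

Each Ir atom is independently Ir-191 (p = 0.37300) or Ir-193 (q = 0.62700); the cluster is the binomial expansion (p + q)^2.
P(M) = 0.37300^2 = 0.139129
P(M+2) = 2 × 0.37300^1 × 0.62700^1 = 0.467742
P(M+4) = 0.62700^2 = 0.393129
The M+2 peak is largest (0.467742); scaling to 100 gives 29.74 : 100.00 : 84.05.

29.74 : 100.00 : 84.05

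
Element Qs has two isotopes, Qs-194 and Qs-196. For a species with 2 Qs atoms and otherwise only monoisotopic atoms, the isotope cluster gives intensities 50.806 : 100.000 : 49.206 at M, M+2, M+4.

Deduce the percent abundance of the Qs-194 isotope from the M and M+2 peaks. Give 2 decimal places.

Let p = fractional abundance of Qs-194. I(M+2)/I(M) = [C(2,1)·p^1·(1−p)] / p^2 = 2·(1−p)/p = 100.000/50.806 = 1.9683
(1−p)/p = 1.9683/2 = 0.9841  ⇒  p = 1/(1 + 0.9841) = 0.5040
Qs-194: 50.40%, Qs-196: 49.60%.

50.40%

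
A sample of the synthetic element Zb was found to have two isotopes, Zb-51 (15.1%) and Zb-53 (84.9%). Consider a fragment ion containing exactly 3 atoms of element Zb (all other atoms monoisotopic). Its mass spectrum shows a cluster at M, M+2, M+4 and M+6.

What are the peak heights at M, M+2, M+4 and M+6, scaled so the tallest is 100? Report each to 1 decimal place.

0.6 : 9.5 : 53.4 : 100.0

Expanding (0.151 + 0.849)^3:
P(M) = 0.151^3 = 0.003443
P(M+2) = 3 × 0.151^2 × 0.849^1 = 0.058074
P(M+4) = 3 × 0.151^1 × 0.849^2 = 0.326523
P(M+6) = 0.849^3 = 0.611960
The M+6 peak is largest (0.611960); scaling to 100 gives 0.6 : 9.5 : 53.4 : 100.0.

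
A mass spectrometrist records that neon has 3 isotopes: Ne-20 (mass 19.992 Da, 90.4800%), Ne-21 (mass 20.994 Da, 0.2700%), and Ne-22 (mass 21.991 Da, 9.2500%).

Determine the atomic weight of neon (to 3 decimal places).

20.180 Da

Average mass = Σ (abundance × isotope mass) = 0.904800 × 19.992 + 0.002700 × 20.994 + 0.092500 × 21.991
= 18.0888 + 0.0567 + 2.0342 = 20.1797 Da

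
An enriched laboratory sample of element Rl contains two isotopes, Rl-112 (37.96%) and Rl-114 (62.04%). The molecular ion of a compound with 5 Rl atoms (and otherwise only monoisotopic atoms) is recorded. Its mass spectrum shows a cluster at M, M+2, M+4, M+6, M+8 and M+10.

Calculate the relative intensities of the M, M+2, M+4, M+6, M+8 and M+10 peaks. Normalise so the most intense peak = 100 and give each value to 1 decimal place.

2.3 : 18.7 : 61.2 : 100.0 : 81.7 : 26.7

Each Rl atom is independently Rl-112 (p = 0.3796) or Rl-114 (q = 0.6204); the cluster is the binomial expansion (p + q)^5.
P(M) = 0.3796^5 = 0.007882
P(M+2) = 5 × 0.3796^4 × 0.6204^1 = 0.064409
P(M+4) = 10 × 0.3796^3 × 0.6204^2 = 0.210534
P(M+6) = 10 × 0.3796^2 × 0.6204^3 = 0.344087
P(M+8) = 5 × 0.3796^1 × 0.6204^4 = 0.281179
P(M+10) = 0.6204^5 = 0.091909
The M+6 peak is largest (0.344087); scaling to 100 gives 2.3 : 18.7 : 61.2 : 100.0 : 81.7 : 26.7.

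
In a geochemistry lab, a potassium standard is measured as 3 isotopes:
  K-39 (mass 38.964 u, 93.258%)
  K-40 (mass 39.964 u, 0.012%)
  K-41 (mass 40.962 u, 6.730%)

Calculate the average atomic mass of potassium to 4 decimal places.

Ar = Σ fᵢ·mᵢ = 0.93258 × 38.964 + 0.00012 × 39.964 + 0.06730 × 40.962
= 36.33705 + 0.00480 + 2.75674 = 39.09859 u

39.0986 u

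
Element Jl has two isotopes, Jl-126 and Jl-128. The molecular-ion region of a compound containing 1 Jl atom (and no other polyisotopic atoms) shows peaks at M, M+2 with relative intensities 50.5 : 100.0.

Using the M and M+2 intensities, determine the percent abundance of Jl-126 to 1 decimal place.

If p is the fraction of Jl that is Jl-126, then I(M+2)/I(M) = [C(1,1)·p^0·(1−p)] / p^1 = 1·(1−p)/p = 100.0/50.5 = 1.9802
(1−p)/p = 1.9802/1 = 1.9802  ⇒  p = 1/(1 + 1.9802) = 0.3355
Jl-126: 33.6%, Jl-128: 66.4%.

33.6%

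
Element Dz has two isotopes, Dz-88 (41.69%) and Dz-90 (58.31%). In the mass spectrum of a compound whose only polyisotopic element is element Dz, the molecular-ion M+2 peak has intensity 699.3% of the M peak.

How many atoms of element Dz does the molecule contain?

For n independent Dz atoms, I(M+2)/I(M) = n · (abundance Dz-90) / (abundance Dz-88) = n · 0.5831/0.4169.
n = 6.993 × 0.4169/0.5831 = 5.00 ≈ 5

5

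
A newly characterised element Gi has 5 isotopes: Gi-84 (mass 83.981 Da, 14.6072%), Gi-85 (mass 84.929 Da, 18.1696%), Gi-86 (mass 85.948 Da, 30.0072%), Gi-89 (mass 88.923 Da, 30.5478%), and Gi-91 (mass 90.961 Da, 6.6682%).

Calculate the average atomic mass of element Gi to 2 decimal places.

86.72 Da

Average mass = Σ (abundance × isotope mass) = 0.146072 × 83.981 + 0.181696 × 84.929 + 0.300072 × 85.948 + 0.305478 × 88.923 + 0.066682 × 90.961
= 12.2673 + 15.4313 + 25.7906 + 27.1640 + 6.0655 = 86.7187 Da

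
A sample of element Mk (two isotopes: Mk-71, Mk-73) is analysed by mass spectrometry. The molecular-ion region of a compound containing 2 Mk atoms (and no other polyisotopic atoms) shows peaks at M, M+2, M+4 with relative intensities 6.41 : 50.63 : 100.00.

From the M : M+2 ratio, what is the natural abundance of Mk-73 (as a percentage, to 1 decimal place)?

If p is the fraction of Mk that is Mk-71, then I(M+2)/I(M) = [C(2,1)·p^1·(1−p)] / p^2 = 2·(1−p)/p = 50.63/6.41 = 7.8986
(1−p)/p = 7.8986/2 = 3.9493  ⇒  p = 1/(1 + 3.9493) = 0.2020
Mk-71: 20.2%, Mk-73: 79.8%.

79.8%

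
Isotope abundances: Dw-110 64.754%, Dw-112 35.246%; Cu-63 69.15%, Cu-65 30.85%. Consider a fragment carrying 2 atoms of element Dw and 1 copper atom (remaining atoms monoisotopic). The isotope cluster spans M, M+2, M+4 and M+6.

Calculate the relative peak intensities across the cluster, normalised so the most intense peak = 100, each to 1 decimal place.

Element Dw pattern (n=2): 0.41930805 : 0.4564639 : 0.12422805
Copper pattern (n=1): 0.6915 : 0.3085
Convolve the two distributions (both contribute in 2-u steps):
  M: 0.41930805×0.6915 = 0.289952
  M+2: 0.41930805×0.3085 + 0.4564639×0.6915 = 0.445001
  M+4: 0.4564639×0.3085 + 0.12422805×0.6915 = 0.226723
  M+6: 0.12422805×0.3085 = 0.038324
Scale to base peak (0.445001) = 100: 65.2 : 100.0 : 50.9 : 8.6

65.2 : 100.0 : 50.9 : 8.6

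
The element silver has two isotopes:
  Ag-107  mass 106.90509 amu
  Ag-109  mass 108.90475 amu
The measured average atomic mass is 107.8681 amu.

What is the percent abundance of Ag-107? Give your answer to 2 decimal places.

Writing the weighted mean with unknown fraction x of Ag-107:
106.90509·x + 108.90475·(1 − x) = 107.8681
(106.90509 − 108.90475)·x = 107.8681 − 108.90475
x = -1.03665 / -1.99966 = 0.51841 → 51.84% Ag-107, 48.16% Ag-109.

51.84%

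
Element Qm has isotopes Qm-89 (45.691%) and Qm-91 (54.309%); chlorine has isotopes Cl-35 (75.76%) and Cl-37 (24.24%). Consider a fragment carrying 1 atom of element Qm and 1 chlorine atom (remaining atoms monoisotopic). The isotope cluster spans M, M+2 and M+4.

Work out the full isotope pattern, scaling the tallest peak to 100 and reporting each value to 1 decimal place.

Element Qm pattern (n=1): 0.45691 : 0.54309
Chlorine pattern (n=1): 0.7576 : 0.2424
Convolve the two distributions (both contribute in 2-u steps):
  M: 0.45691×0.7576 = 0.346155
  M+2: 0.45691×0.2424 + 0.54309×0.7576 = 0.522200
  M+4: 0.54309×0.2424 = 0.131645
Scale to base peak (0.522200) = 100: 66.3 : 100.0 : 25.2

66.3 : 100.0 : 25.2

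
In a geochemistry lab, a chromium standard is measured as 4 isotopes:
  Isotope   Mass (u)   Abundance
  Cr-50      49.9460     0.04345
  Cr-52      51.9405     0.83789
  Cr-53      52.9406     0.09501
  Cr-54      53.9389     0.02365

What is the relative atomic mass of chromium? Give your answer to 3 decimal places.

Ar = Σ fᵢ·mᵢ = 0.04345 × 49.9460 + 0.83789 × 51.9405 + 0.09501 × 52.9406 + 0.02365 × 53.9389
= 2.17015 + 43.52043 + 5.02989 + 1.27565 = 51.99612 u

51.996 u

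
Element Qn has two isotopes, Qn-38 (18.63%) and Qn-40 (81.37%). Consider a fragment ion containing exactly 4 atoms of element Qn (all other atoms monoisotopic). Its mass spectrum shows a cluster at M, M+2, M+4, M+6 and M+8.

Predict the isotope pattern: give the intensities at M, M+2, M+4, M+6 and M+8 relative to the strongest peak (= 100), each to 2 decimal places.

0.27 : 4.80 : 31.45 : 91.58 : 100.00

The 4 Qn atoms are independent, so intensities follow the terms of (0.1863 + 0.8137)^4.
P(M) = 0.1863^4 = 0.001205
P(M+2) = 4 × 0.1863^3 × 0.8137^1 = 0.021046
P(M+4) = 6 × 0.1863^2 × 0.8137^2 = 0.137881
P(M+6) = 4 × 0.1863^1 × 0.8137^3 = 0.401482
P(M+8) = 0.8137^4 = 0.438387
The M+8 peak is largest (0.438387); scaling to 100 gives 0.27 : 4.80 : 31.45 : 91.58 : 100.00.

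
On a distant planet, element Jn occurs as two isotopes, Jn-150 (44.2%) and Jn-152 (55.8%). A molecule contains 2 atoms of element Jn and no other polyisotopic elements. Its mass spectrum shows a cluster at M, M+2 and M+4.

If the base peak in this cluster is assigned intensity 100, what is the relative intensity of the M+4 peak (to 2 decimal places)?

Term probabilities: M 0.1954, M+2 0.4933, M+4 0.3114. Base peak = M+2.
P(M+2) = C(2,1) × 0.442^1 × 0.558^1 = 2 × 0.4420 × 0.5580 = 0.493272 (base)
P(M+4) = C(2,2) × 0.442^0 × 0.558^2 = 1 × 1.0000 × 0.311364 = 0.311364
Relative intensity = 0.311364 / 0.493272 × 100 = 63.12

63.12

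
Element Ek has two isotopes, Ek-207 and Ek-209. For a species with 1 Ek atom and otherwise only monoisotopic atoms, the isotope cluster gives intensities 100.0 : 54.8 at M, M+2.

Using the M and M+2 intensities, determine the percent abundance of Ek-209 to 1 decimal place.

35.4%

If p is the fraction of Ek that is Ek-207, then I(M+2)/I(M) = [C(1,1)·p^0·(1−p)] / p^1 = 1·(1−p)/p = 54.8/100.0 = 0.5480
(1−p)/p = 0.5480/1 = 0.5480  ⇒  p = 1/(1 + 0.5480) = 0.6460
Ek-207: 64.6%, Ek-209: 35.4%.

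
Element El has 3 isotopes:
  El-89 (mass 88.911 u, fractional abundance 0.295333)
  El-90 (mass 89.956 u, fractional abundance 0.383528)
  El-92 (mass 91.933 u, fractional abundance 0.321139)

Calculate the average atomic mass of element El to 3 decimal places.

Weight each isotope mass by its fractional abundance: 0.295333 × 88.911 + 0.383528 × 89.956 + 0.321139 × 91.933
= 26.2584 + 34.5006 + 29.5233 = 90.2823 u

90.282 u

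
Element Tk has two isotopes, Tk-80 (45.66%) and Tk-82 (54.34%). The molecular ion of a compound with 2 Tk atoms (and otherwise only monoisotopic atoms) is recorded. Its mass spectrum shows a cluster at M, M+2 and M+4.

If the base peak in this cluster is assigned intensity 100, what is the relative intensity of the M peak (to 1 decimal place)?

42.0

(0.4566 + 0.5434)^2 gives M 0.2085, M+2 0.4962, M+4 0.2953; the largest is M+2.
P(M+2) = C(2,1) × 0.4566^1 × 0.5434^1 = 2 × 0.4566 × 0.5434 = 0.496233 (base)
P(M) = C(2,0) × 0.4566^2 × 0.5434^0 = 1 × 0.20848356 × 1.0000 = 0.208484
Relative intensity = 0.208484 / 0.496233 × 100 = 42.0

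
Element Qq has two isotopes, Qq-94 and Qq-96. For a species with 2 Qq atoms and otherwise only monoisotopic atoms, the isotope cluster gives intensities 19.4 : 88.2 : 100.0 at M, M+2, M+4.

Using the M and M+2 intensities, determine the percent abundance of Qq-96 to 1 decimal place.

69.4%

Write p for the Qq-94 fraction. I(M+2)/I(M) = [C(2,1)·p^1·(1−p)] / p^2 = 2·(1−p)/p = 88.2/19.4 = 4.5464
(1−p)/p = 4.5464/2 = 2.2732  ⇒  p = 1/(1 + 2.2732) = 0.3055
Qq-94: 30.6%, Qq-96: 69.4%.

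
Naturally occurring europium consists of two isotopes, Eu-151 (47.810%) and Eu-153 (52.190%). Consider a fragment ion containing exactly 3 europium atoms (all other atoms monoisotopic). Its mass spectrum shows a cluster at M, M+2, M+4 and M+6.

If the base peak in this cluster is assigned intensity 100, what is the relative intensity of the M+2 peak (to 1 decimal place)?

Binomial terms of (0.47810 + 0.52190)^3: M 0.1093, M+2 0.3579, M+4 0.3907, M+6 0.1422 → M+4 is the base peak.
P(M+4) = C(3,2) × 0.47810^1 × 0.52190^2 = 3 × 0.4781 × 0.27237961 = 0.390674 (base)
P(M+2) = C(3,1) × 0.47810^2 × 0.52190^1 = 3 × 0.22857961 × 0.5219 = 0.357887
Relative intensity = 0.357887 / 0.390674 × 100 = 91.6

91.6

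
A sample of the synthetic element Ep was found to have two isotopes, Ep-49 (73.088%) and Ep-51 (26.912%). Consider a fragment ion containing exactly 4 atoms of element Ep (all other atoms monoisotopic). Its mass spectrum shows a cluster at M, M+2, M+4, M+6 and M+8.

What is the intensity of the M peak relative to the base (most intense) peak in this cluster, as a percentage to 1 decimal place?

67.9%

Term probabilities: M 0.2854, M+2 0.4203, M+4 0.2321, M+6 0.0570, M+8 0.0052. Base peak = M+2.
P(M+2) = C(4,1) × 0.73088^3 × 0.26912^1 = 4 × 0.39042555 × 0.26912 = 0.420285 (base)
P(M) = C(4,0) × 0.73088^4 × 0.26912^0 = 1 × 0.28535423 × 1.0000 = 0.285354
Relative intensity = 0.285354 / 0.420285 × 100 = 67.9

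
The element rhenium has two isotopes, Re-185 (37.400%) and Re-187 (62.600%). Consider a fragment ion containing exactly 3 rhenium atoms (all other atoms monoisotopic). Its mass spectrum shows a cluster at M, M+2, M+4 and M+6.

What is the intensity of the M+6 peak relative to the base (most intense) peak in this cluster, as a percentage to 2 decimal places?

Term probabilities: M 0.0523, M+2 0.2627, M+4 0.4397, M+6 0.2453. Base peak = M+4.
P(M+4) = C(3,2) × 0.37400^1 × 0.62600^2 = 3 × 0.3740 × 0.391876 = 0.439685 (base)
P(M+6) = C(3,3) × 0.37400^0 × 0.62600^3 = 1 × 1.0000 × 0.24531438 = 0.245314
Relative intensity = 0.245314 / 0.439685 × 100 = 55.79

55.79%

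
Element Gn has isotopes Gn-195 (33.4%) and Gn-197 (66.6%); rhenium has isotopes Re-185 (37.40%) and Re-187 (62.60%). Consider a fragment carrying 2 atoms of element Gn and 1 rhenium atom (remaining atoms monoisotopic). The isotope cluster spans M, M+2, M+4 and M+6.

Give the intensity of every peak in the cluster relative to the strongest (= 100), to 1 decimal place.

Element Gn pattern (n=2): 0.111556 : 0.444888 : 0.443556
Rhenium pattern (n=1): 0.3740 : 0.6260
Convolve the two distributions (both contribute in 2-u steps):
  M: 0.111556×0.3740 = 0.041722
  M+2: 0.111556×0.6260 + 0.444888×0.3740 = 0.236222
  M+4: 0.444888×0.6260 + 0.443556×0.3740 = 0.444390
  M+6: 0.443556×0.6260 = 0.277666
Scale to base peak (0.444390) = 100: 9.4 : 53.2 : 100.0 : 62.5

9.4 : 53.2 : 100.0 : 62.5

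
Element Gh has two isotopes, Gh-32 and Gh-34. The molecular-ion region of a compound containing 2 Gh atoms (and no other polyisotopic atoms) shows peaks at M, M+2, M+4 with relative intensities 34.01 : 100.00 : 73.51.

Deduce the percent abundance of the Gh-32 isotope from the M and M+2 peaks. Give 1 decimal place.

40.5%

If p is the fraction of Gh that is Gh-32, then I(M+2)/I(M) = [C(2,1)·p^1·(1−p)] / p^2 = 2·(1−p)/p = 100.00/34.01 = 2.9403
(1−p)/p = 2.9403/2 = 1.4702  ⇒  p = 1/(1 + 1.4702) = 0.4048
Gh-32: 40.5%, Gh-34: 59.5%.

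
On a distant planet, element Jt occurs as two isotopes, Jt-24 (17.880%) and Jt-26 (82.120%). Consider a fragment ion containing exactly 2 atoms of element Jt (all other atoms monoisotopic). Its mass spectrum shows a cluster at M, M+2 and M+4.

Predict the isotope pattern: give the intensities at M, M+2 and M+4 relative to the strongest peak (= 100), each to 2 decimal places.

4.74 : 43.55 : 100.00

Each Jt atom is independently Jt-24 (p = 0.17880) or Jt-26 (q = 0.82120); the cluster is the binomial expansion (p + q)^2.
P(M) = 0.17880^2 = 0.031969
P(M+2) = 2 × 0.17880^1 × 0.82120^1 = 0.293661
P(M+4) = 0.82120^2 = 0.674369
The M+4 peak is largest (0.674369); scaling to 100 gives 4.74 : 43.55 : 100.00.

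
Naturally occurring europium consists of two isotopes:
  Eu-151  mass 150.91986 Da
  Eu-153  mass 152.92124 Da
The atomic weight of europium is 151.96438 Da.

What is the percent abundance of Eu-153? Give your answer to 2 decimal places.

Writing the weighted mean with unknown fraction x of Eu-151:
150.91986·x + 152.92124·(1 − x) = 151.96438
(150.91986 − 152.92124)·x = 151.96438 − 152.92124
x = -0.95686 / -2.00138 = 0.47810 → 47.81% Eu-151, 52.19% Eu-153.

52.19%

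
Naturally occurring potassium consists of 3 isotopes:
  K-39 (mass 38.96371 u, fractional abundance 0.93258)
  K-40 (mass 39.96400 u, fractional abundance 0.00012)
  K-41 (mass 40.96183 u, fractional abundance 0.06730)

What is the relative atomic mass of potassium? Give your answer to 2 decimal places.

39.10 u

Ar = Σ fᵢ·mᵢ = 0.93258 × 38.96371 + 0.00012 × 39.96400 + 0.06730 × 40.96183
= 36.336777 + 0.004796 + 2.756731 = 39.098304 u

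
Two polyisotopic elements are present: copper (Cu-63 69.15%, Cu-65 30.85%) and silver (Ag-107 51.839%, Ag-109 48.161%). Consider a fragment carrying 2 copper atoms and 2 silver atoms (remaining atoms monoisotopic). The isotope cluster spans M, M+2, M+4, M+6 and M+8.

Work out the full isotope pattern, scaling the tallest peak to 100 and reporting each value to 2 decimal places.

Copper pattern (n=2): 0.47817225 : 0.4266555 : 0.09517225
Silver pattern (n=2): 0.26872819 : 0.49932362 : 0.23194819
Convolve the two distributions (both contribute in 2-u steps):
  M: 0.47817225×0.26872819 = 0.128498
  M+2: 0.47817225×0.49932362 + 0.4266555×0.26872819 = 0.353417
  M+4: 0.47817225×0.23194819 + 0.4266555×0.49932362 + 0.09517225×0.26872819 = 0.349526
  M+6: 0.4266555×0.23194819 + 0.09517225×0.49932362 = 0.146484
  M+8: 0.09517225×0.23194819 = 0.022075
Scale to base peak (0.353417) = 100: 36.36 : 100.00 : 98.90 : 41.45 : 6.25

36.36 : 100.00 : 98.90 : 41.45 : 6.25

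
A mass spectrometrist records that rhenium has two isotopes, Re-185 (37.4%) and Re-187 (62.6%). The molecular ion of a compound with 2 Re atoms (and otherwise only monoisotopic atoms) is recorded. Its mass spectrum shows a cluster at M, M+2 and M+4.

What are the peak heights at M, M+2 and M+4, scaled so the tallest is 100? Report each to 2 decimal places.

The 2 Re atoms are independent, so intensities follow the terms of (0.374 + 0.626)^2.
P(M) = 0.374^2 = 0.139876
P(M+2) = 2 × 0.374^1 × 0.626^1 = 0.468248
P(M+4) = 0.626^2 = 0.391876
The M+2 peak is largest (0.468248); scaling to 100 gives 29.87 : 100.00 : 83.69.

29.87 : 100.00 : 83.69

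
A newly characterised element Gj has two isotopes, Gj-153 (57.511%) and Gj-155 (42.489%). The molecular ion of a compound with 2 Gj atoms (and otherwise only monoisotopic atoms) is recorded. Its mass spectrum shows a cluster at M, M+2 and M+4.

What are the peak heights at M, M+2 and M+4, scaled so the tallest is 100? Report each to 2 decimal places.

67.68 : 100.00 : 36.94

Expanding (0.57511 + 0.42489)^2:
P(M) = 0.57511^2 = 0.330752
P(M+2) = 2 × 0.57511^1 × 0.42489^1 = 0.488717
P(M+4) = 0.42489^2 = 0.180532
The M+2 peak is largest (0.488717); scaling to 100 gives 67.68 : 100.00 : 36.94.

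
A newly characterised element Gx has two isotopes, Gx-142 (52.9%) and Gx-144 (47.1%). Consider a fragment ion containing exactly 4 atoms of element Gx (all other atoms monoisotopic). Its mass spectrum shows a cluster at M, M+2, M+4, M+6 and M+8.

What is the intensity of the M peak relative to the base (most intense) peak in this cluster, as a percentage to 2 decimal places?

21.02%

Binomial terms of (0.529 + 0.471)^4: M 0.0783, M+2 0.2789, M+4 0.3725, M+6 0.2211, M+8 0.0492 → M+4 is the base peak.
P(M+4) = C(4,2) × 0.529^2 × 0.471^2 = 6 × 0.279841 × 0.221841 = 0.372481 (base)
P(M) = C(4,0) × 0.529^4 × 0.471^0 = 1 × 0.07831099 × 1.0000 = 0.078311
Relative intensity = 0.078311 / 0.372481 × 100 = 21.02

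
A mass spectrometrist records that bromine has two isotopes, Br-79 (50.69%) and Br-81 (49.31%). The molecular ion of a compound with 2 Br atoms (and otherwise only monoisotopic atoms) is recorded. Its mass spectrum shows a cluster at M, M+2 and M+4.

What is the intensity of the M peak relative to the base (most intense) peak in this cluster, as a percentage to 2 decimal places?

(0.5069 + 0.4931)^2 gives M 0.2569, M+2 0.4999, M+4 0.2431; the largest is M+2.
P(M+2) = C(2,1) × 0.5069^1 × 0.4931^1 = 2 × 0.5069 × 0.4931 = 0.499905 (base)
P(M) = C(2,0) × 0.5069^2 × 0.4931^0 = 1 × 0.25694761 × 1.0000 = 0.256948
Relative intensity = 0.256948 / 0.499905 × 100 = 51.40

51.40%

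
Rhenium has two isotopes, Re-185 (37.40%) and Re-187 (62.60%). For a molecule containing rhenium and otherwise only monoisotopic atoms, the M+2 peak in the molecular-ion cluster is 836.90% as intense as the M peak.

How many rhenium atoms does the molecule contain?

For n independent Re atoms, I(M+2)/I(M) = n · (abundance Re-187) / (abundance Re-185) = n · 0.6260/0.3740.
n = 8.3690 × 0.3740/0.6260 = 5.00 ≈ 5

5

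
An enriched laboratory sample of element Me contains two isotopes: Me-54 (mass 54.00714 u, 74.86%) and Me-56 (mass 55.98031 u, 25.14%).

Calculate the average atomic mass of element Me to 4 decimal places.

Average mass = Σ (abundance × isotope mass) = 0.7486 × 54.00714 + 0.2514 × 55.98031
= 40.429745 + 14.073450 = 54.503195 u

54.5032 u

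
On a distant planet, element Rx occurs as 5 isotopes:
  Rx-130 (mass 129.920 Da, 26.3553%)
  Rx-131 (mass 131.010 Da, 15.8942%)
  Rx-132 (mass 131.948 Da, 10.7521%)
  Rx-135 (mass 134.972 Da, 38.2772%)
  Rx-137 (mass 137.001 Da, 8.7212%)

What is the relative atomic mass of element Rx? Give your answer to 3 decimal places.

Average mass = Σ (abundance × isotope mass) = 0.263553 × 129.920 + 0.158942 × 131.010 + 0.107521 × 131.948 + 0.382772 × 134.972 + 0.087212 × 137.001
= 34.2408 + 20.8230 + 14.1872 + 51.6635 + 11.9481 = 132.8626 Da

132.863 Da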